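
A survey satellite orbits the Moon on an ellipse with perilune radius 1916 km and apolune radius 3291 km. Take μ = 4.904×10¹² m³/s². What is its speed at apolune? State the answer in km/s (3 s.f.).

Semi-major axis a = (r_p + r_a)/2 = 2603.5 km = 2.604×10⁶ m.
Vis-viva: v² = μ(2/r − 1/a) = 4.904×10¹² × (6.077×10⁻⁷ − 3.841×10⁻⁷) = 1.097×10⁶ m²/s².
v = 1047 m/s = 1.047 km/s.

v ≈ 1.05 km/s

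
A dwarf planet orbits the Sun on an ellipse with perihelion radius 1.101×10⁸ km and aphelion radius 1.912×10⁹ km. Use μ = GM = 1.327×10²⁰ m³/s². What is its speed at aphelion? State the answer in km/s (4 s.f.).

Semi-major axis a = (r_p + r_a)/2 = 1.0110×10⁹ km = 1.011×10¹² m.
Vis-viva: v² = μ(2/r − 1/a) = 1.327×10²⁰ × (1.046×10⁻¹² − 9.891×10⁻¹³) = 7.558×10⁶ m²/s².
v = 2749 m/s = 2.749 km/s.

v ≈ 2.749 km/s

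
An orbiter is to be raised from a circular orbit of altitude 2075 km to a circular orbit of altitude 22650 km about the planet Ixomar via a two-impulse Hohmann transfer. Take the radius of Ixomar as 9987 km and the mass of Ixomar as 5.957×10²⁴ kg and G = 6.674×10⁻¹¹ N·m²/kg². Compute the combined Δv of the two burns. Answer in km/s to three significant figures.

Δv_total ≈ 2.12 km/s

μ = GM = 6.674×10⁻¹¹ × 5.957×10²⁴ = 3.976×10¹⁴ m³/s².
r₁ = 9987 + 2075 = 12062 km = 1.2062×10⁷ m.
r₂ = 9987 + 22650 = 32637 km = 3.2637×10⁷ m.
Transfer ellipse a_t = (r₁ + r₂)/2 = 2.235×10⁷ m.
At r₁: circular v_c1 = √(μ/r₁) = 5741 m/s; transfer-periapsis v_p = √[μ(2/r₁ − 1/a_t)] = 6938 m/s.
Δv₁ = v_p − v_c1 = 1197 m/s.
At r₂: circular v_c2 = √(μ/r₂) = 3490 m/s; transfer-apoapsis v_a = √[μ(2/r₂ − 1/a_t)] = 2564 m/s.
Δv₂ = v_c2 − v_a = 926.2 m/s.
Total Δv = Δv₁ + Δv₂ = 2123 m/s = 2.123 km/s.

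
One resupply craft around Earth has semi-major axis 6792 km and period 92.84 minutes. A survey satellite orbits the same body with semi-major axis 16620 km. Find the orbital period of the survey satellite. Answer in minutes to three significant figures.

Kepler's third law: T² ∝ a³, so T₂ = T₁ (a₂/a₁)^(3/2).
a₂/a₁ = 2.447, (a₂/a₁)^(3/2) = 3.828.
T₂ = 92.84 × 3.828 = 355.4 minutes.

T₂ ≈ 355 minutes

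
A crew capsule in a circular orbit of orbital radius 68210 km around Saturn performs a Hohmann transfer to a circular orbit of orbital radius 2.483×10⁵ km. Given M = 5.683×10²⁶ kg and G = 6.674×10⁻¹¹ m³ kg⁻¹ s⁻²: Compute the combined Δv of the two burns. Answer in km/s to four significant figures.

μ = GM = 6.674×10⁻¹¹ × 5.683×10²⁶ = 3.793×10¹⁶ m³/s².
r₁ = 68210 km = 6.821×10⁷ m.
r₂ = 2.483×10⁵ km = 2.483×10⁸ m.
Transfer ellipse a_t = (r₁ + r₂)/2 = 1.583×10⁸ m.
At r₁: circular v_c1 = √(μ/r₁) = 23580 m/s; transfer-perikrone v_p = √[μ(2/r₁ − 1/a_t)] = 29540 m/s.
Δv₁ = v_p − v_c1 = 5956 m/s.
At r₂: circular v_c2 = √(μ/r₂) = 12360 m/s; transfer-apokrone v_a = √[μ(2/r₂ − 1/a_t)] = 8114 m/s.
Δv₂ = v_c2 − v_a = 4245 m/s.
Total Δv = Δv₁ + Δv₂ = 10200 m/s = 10.20 km/s.

Δv_total ≈ 10.20 km/s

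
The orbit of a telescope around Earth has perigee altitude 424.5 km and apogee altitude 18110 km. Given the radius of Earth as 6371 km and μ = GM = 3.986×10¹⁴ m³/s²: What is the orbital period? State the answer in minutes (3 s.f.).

r_p = 6371 + 424.5 = 6795.5 km = 6.7955×10⁶ m.
r_a = 6371 + 18110 = 24481 km = 2.4481×10⁷ m.
Semi-major axis a = (r_p + r_a)/2 = (6795.5 + 24481)/2 = 15638 km = 1.564×10⁷ m.
By Kepler's third law T = 2π√(a³/μ) = 2π × 3.098×10³ = 1.946×10⁴ s.
= 324.4 minutes.

T ≈ 324 minutes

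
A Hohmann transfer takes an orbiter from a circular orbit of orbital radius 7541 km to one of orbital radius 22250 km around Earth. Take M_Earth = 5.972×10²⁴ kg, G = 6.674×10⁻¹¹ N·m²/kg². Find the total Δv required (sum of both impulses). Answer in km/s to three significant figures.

Δv_total ≈ 2.84 km/s

μ = GM = 6.674×10⁻¹¹ × 5.972×10²⁴ = 3.986×10¹⁴ m³/s².
r₁ = 7541 km = 7.541×10⁶ m.
r₂ = 22250 km = 2.225×10⁷ m.
Transfer ellipse a_t = (r₁ + r₂)/2 = 1.490×10⁷ m.
At r₁: circular v_c1 = √(μ/r₁) = 7270 m/s; transfer-perigee v_p = √[μ(2/r₁ − 1/a_t)] = 8885 m/s.
Δv₁ = v_p − v_c1 = 1615 m/s.
At r₂: circular v_c2 = √(μ/r₂) = 4232 m/s; transfer-apogee v_a = √[μ(2/r₂ − 1/a_t)] = 3011 m/s.
Δv₂ = v_c2 − v_a = 1221 m/s.
Total Δv = Δv₁ + Δv₂ = 2836 m/s = 2.836 km/s.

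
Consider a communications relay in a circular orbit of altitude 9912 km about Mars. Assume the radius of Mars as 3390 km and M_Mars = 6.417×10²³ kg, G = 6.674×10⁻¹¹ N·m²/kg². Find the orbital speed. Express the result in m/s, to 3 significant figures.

μ = GM = 6.674×10⁻¹¹ × 6.417×10²³ = 4.283×10¹³ m³/s².
r = 3390 + 9912 = 13302 km = 1.3302×10⁷ m.
For a circular orbit v = √(μ/r) = √(4.283×10¹³ / 1.330×10⁷) = √(3.220×10⁶) = 1794 m/s.

v ≈ 1790 m/s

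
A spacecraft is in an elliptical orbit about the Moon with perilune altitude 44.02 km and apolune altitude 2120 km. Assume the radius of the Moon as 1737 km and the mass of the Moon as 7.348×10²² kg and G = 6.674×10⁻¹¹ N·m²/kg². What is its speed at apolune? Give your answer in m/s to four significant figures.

μ = GM = 6.674×10⁻¹¹ × 7.348×10²² = 4.904×10¹² m³/s².
r_p = 1737 + 44.02 = 1781.0 km = 1.7810×10⁶ m.
r_a = 1737 + 2120 = 3857.0 km = 3.8570×10⁶ m.
Semi-major axis a = (r_p + r_a)/2 = 2819.0 km = 2.819×10⁶ m.
Vis-viva: v² = μ(2/r − 1/a) = 4.904×10¹² × (5.185×10⁻⁷ − 3.547×10⁻⁷) = 8.033×10⁵ m²/s².
v = 896.3 m/s.

v ≈ 896.3 m/s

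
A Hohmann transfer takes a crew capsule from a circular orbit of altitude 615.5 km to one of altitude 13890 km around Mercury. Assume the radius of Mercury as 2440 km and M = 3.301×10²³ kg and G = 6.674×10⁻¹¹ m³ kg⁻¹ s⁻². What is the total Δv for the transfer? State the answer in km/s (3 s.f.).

Δv_total ≈ 1.31 km/s

μ = GM = 6.674×10⁻¹¹ × 3.301×10²³ = 2.203×10¹³ m³/s².
r₁ = 2440 + 615.5 = 3055.5 km = 3.0555×10⁶ m.
r₂ = 2440 + 13890 = 16330 km = 1.6330×10⁷ m.
Transfer ellipse a_t = (r₁ + r₂)/2 = 9.693×10⁶ m.
At r₁: circular v_c1 = √(μ/r₁) = 2685 m/s; transfer-periherm v_p = √[μ(2/r₁ − 1/a_t)] = 3485 m/s.
Δv₁ = v_p − v_c1 = 800.1 m/s.
At r₂: circular v_c2 = √(μ/r₂) = 1162 m/s; transfer-apoherm v_a = √[μ(2/r₂ − 1/a_t)] = 652.1 m/s.
Δv₂ = v_c2 − v_a = 509.4 m/s.
Total Δv = Δv₁ + Δv₂ = 1310 m/s = 1.310 km/s.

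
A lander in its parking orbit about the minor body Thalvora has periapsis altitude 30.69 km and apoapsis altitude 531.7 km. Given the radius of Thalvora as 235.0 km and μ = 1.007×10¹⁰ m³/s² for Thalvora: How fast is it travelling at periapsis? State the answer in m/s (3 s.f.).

r_p = 235.0 + 30.69 = 265.69 km = 2.6569×10⁵ m.
r_a = 235.0 + 531.7 = 766.70 km = 7.6670×10⁵ m.
Semi-major axis a = (r_p + r_a)/2 = 516.20 km = 5.162×10⁵ m.
Vis-viva: v² = μ(2/r − 1/a) = 1.007×10¹⁰ × (7.528×10⁻⁶ − 1.937×10⁻⁶) = 5.629×10⁴ m²/s².
v = 237.3 m/s.

v ≈ 237 m/s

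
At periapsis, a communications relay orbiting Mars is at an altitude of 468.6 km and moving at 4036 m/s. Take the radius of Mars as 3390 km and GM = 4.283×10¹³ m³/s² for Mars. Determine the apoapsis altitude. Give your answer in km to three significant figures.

apoapsis altitude ≈ 7240 km

r_p = 3390 + 468.6 = 3858.6 km = 3.859×10⁶ m.
Specific energy ε = v²/2 − μ/r = -2.955×10⁶ J/kg, so a = −μ/(2ε) = 7.246×10⁶ m.
The apsides satisfy r_p + r_a = 2a, so the apoapsis radius is 2a − r_p = 1.063×10⁷ m = 10634 km.
Apoapsis altitude = 10634 − 3390 = 7244.3 km.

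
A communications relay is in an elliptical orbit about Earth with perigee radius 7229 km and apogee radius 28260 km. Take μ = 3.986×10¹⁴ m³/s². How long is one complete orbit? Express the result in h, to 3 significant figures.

Semi-major axis a = (r_p + r_a)/2 = (7229.0 + 28260)/2 = 17744 km = 1.774×10⁷ m.
By Kepler's third law T = 2π√(a³/μ) = 2π × 3.744×10³ = 2.352×10⁴ s.
= 6.534 h.

T ≈ 6.53 h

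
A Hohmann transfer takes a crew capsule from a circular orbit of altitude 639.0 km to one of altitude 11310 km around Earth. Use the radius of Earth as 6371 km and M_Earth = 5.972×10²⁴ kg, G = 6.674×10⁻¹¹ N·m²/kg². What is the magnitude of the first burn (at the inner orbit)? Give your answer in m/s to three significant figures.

μ = GM = 6.674×10⁻¹¹ × 5.972×10²⁴ = 3.986×10¹⁴ m³/s².
r₁ = 6371 + 639.0 = 7010.0 km = 7.0100×10⁶ m.
r₂ = 6371 + 11310 = 17681 km = 1.7681×10⁷ m.
Transfer ellipse a_t = (r₁ + r₂)/2 = 1.235×10⁷ m.
At r₁: circular v_c1 = √(μ/r₁) = 7540 m/s; transfer-perigee v_p = √[μ(2/r₁ − 1/a_t)] = 9024 m/s.
Δv₁ = v_p − v_c1 = 1483 m/s.

Δv ≈ 1480 m/s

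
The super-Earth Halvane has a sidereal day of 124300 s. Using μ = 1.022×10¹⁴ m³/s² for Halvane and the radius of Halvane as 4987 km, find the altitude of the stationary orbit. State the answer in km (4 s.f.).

h_sync ≈ 29210 km

A synchronous orbit has period T, so by Kepler's third law a = (μT²/4π²)^(1/3).
μT²/4π² = 1.022×10¹⁴ × (1.243×10⁵)² / 39.48 = 4.000×10²² m³.
a = 3.420×10⁷ m = 34199 km.
Altitude h = a − R = 34199 − 4987 = 29212 km.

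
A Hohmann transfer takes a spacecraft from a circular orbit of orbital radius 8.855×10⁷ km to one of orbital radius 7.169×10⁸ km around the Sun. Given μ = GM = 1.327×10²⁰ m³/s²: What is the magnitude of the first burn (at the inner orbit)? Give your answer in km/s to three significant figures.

Δv ≈ 12.9 km/s

r₁ = 8.855×10⁷ km = 8.855×10¹⁰ m.
r₂ = 7.169×10⁸ km = 7.169×10¹¹ m.
Transfer ellipse a_t = (r₁ + r₂)/2 = 4.027×10¹¹ m.
At r₁: circular v_c1 = √(μ/r₁) = 38710 m/s; transfer-perihelion v_p = √[μ(2/r₁ − 1/a_t)] = 51650 m/s.
Δv₁ = v_p − v_c1 = 12940 m/s.
= 12.94 km/s.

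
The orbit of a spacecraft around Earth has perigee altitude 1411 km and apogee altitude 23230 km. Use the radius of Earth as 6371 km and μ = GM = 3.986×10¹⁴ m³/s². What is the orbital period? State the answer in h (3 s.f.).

r_p = 6371 + 1411 = 7782.0 km = 7.7820×10⁶ m.
r_a = 6371 + 23230 = 29601 km = 2.9601×10⁷ m.
Semi-major axis a = (r_p + r_a)/2 = (7782.0 + 29601)/2 = 18692 km = 1.869×10⁷ m.
By Kepler's third law T = 2π√(a³/μ) = 2π × 4.048×10³ = 2.543×10⁴ s.
= 7.064 h.

T ≈ 7.06 h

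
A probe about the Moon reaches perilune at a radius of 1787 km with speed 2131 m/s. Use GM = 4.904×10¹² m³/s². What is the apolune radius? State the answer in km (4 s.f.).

apolune radius ≈ 8566 km

r_p = 1.787×10⁶ m.
Specific energy ε = v²/2 − μ/r = -4.737×10⁵ J/kg, so a = −μ/(2ε) = 5.176×10⁶ m.
The apsides satisfy r_p + r_a = 2a, so the apolune radius is 2a − r_p = 8.566×10⁶ m = 8565.9 km.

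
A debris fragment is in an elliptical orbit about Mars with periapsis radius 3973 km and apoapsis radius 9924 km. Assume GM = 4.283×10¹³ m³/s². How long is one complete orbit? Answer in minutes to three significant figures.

T ≈ 293 minutes

Semi-major axis a = (r_p + r_a)/2 = (3973.0 + 9924.0)/2 = 6948.5 km = 6.948×10⁶ m.
By Kepler's third law T = 2π√(a³/μ) = 2π × 2.799×10³ = 1.759×10⁴ s.
= 293.1 minutes.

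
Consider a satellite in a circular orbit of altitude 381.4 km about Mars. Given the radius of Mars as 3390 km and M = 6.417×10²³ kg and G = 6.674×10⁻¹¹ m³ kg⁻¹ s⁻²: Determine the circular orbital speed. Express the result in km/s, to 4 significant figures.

v ≈ 3.370 km/s

μ = GM = 6.674×10⁻¹¹ × 6.417×10²³ = 4.283×10¹³ m³/s².
r = 3390 + 381.4 = 3771.4 km = 3.7714×10⁶ m.
For a circular orbit v = √(μ/r) = √(4.283×10¹³ / 3.771×10⁶) = √(1.136×10⁷) = 3370 m/s.
That is 3.370 km/s.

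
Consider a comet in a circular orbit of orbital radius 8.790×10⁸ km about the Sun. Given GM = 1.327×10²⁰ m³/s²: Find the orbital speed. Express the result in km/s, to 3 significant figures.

r = 8.790×10⁸ km = 8.790×10¹¹ m.
For a circular orbit v = √(μ/r) = √(1.327×10²⁰ / 8.790×10¹¹) = √(1.510×10⁸) = 12290 m/s.
That is 12.29 km/s.

v ≈ 12.3 km/s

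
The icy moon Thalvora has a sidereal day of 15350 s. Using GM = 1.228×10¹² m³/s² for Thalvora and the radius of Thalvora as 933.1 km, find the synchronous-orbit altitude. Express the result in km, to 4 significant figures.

A synchronous orbit has period T, so by Kepler's third law a = (μT²/4π²)^(1/3).
μT²/4π² = 1.228×10¹² × (1.535×10⁴)² / 39.48 = 7.329×10¹⁸ m³.
a = 1.942×10⁶ m = 1942.5 km.
Altitude h = a − R = 1942.5 − 933.1 = 1009.4 km.

h_sync ≈ 1009 km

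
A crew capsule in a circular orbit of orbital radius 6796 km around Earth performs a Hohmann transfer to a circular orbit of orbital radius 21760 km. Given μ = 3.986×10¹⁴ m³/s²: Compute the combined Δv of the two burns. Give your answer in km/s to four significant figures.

r₁ = 6796 km = 6.796×10⁶ m.
r₂ = 21760 km = 2.176×10⁷ m.
Transfer ellipse a_t = (r₁ + r₂)/2 = 1.428×10⁷ m.
At r₁: circular v_c1 = √(μ/r₁) = 7658 m/s; transfer-perigee v_p = √[μ(2/r₁ − 1/a_t)] = 9454 m/s.
Δv₁ = v_p − v_c1 = 1796 m/s.
At r₂: circular v_c2 = √(μ/r₂) = 4280 m/s; transfer-apogee v_a = √[μ(2/r₂ − 1/a_t)] = 2953 m/s.
Δv₂ = v_c2 − v_a = 1327 m/s.
Total Δv = Δv₁ + Δv₂ = 3123 m/s = 3.123 km/s.

Δv_total ≈ 3.123 km/s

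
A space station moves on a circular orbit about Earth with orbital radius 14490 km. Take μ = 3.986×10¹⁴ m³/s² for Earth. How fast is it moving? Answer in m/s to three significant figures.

v ≈ 5240 m/s

r = 14490 km = 1.449×10⁷ m.
For a circular orbit v = √(μ/r) = √(3.986×10¹⁴ / 1.449×10⁷) = √(2.751×10⁷) = 5245 m/s.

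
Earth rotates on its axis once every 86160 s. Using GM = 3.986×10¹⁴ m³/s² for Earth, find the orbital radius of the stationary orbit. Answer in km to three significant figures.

A synchronous orbit has period T, so by Kepler's third law a = (μT²/4π²)^(1/3).
μT²/4π² = 3.986×10¹⁴ × (8.616×10⁴)² / 39.48 = 7.495×10²² m³.
a = 4.216×10⁷ m = 42163 km.

r_sync ≈ 42200 km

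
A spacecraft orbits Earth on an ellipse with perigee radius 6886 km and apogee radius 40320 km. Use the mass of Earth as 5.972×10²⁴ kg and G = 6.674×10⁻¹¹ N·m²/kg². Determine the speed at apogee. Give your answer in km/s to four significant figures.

v ≈ 1.698 km/s

μ = GM = 6.674×10⁻¹¹ × 5.972×10²⁴ = 3.986×10¹⁴ m³/s².
Semi-major axis a = (r_p + r_a)/2 = 23603 km = 2.360×10⁷ m.
Vis-viva: v² = μ(2/r − 1/a) = 3.986×10¹⁴ × (4.960×10⁻⁸ − 4.237×10⁻⁸) = 2.884×10⁶ m²/s².
v = 1698 m/s = 1.698 km/s.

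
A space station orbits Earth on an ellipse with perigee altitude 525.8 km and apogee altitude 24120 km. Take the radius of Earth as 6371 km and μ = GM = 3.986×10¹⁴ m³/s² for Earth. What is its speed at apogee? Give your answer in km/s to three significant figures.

r_p = 6371 + 525.8 = 6896.8 km = 6.8968×10⁶ m.
r_a = 6371 + 24120 = 30491 km = 3.0491×10⁷ m.
Semi-major axis a = (r_p + r_a)/2 = 18694 km = 1.869×10⁷ m.
Vis-viva: v² = μ(2/r − 1/a) = 3.986×10¹⁴ × (6.559×10⁻⁸ − 5.349×10⁻⁸) = 4.823×10⁶ m²/s².
v = 2196 m/s = 2.196 km/s.

v ≈ 2.20 km/s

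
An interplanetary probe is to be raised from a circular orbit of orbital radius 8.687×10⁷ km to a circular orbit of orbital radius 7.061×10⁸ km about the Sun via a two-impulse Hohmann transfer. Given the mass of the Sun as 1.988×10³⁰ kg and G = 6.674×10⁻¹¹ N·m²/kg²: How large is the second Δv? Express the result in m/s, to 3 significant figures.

μ = GM = 6.674×10⁻¹¹ × 1.988×10³⁰ = 1.327×10²⁰ m³/s².
r₁ = 8.687×10⁷ km = 8.687×10¹⁰ m.
r₂ = 7.061×10⁸ km = 7.061×10¹¹ m.
Transfer ellipse a_t = (r₁ + r₂)/2 = 3.965×10¹¹ m.
At r₁: circular v_c1 = √(μ/r₁) = 39080 m/s; transfer-perihelion v_p = √[μ(2/r₁ − 1/a_t)] = 52150 m/s.
At r₂: circular v_c2 = √(μ/r₂) = 13710 m/s; transfer-aphelion v_a = √[μ(2/r₂ − 1/a_t)] = 6416 m/s.
Δv₂ = v_c2 − v_a = 7291 m/s.

Δv ≈ 7290 m/s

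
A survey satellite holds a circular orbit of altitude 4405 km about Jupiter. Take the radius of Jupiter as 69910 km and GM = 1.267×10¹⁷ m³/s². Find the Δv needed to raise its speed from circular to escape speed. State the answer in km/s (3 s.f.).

r = 69910 + 4405 = 74315 km = 7.4315×10⁷ m.
Circular speed v_c = √(μ/r) = 41290 m/s.
Escape speed v_esc = √(2μ/r) = √2 × v_c = 58390 m/s.
Δv = v_esc − v_c = 17100 m/s = 17.10 km/s.

Δv ≈ 17.1 km/s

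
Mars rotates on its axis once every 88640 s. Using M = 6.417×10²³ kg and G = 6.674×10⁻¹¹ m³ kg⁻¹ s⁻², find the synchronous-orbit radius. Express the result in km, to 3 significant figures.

μ = GM = 6.674×10⁻¹¹ × 6.417×10²³ = 4.283×10¹³ m³/s².
A synchronous orbit has period T, so by Kepler's third law a = (μT²/4π²)^(1/3).
μT²/4π² = 4.283×10¹³ × (8.864×10⁴)² / 39.48 = 8.524×10²¹ m³.
a = 2.043×10⁷ m = 20427 km.

r_sync ≈ 20400 km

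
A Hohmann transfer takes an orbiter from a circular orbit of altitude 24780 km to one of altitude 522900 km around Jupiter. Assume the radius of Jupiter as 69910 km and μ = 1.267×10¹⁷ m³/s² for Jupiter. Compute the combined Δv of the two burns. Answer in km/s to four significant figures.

Δv_total ≈ 18.40 km/s

r₁ = 69910 + 24780 = 94690 km = 9.4690×10⁷ m.
r₂ = 69910 + 522900 = 592810 km = 5.9281×10⁸ m.
Transfer ellipse a_t = (r₁ + r₂)/2 = 3.438×10⁸ m.
At r₁: circular v_c1 = √(μ/r₁) = 36580 m/s; transfer-perijove v_p = √[μ(2/r₁ − 1/a_t)] = 48040 m/s.
Δv₁ = v_p − v_c1 = 11460 m/s.
At r₂: circular v_c2 = √(μ/r₂) = 14620 m/s; transfer-apojove v_a = √[μ(2/r₂ − 1/a_t)] = 7673 m/s.
Δv₂ = v_c2 − v_a = 6947 m/s.
Total Δv = Δv₁ + Δv₂ = 18400 m/s = 18.40 km/s.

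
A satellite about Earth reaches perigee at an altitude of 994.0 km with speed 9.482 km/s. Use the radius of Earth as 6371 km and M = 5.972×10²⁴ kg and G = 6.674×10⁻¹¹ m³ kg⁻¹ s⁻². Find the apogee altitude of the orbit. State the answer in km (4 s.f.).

μ = GM = 6.674×10⁻¹¹ × 5.972×10²⁴ = 3.986×10¹⁴ m³/s².
r_p = 6371 + 994.0 = 7365.0 km = 7.365×10⁶ m.
Specific energy ε = v²/2 − μ/r = -9.163×10⁶ J/kg, so a = −μ/(2ε) = 2.175×10⁷ m.
The apsides satisfy r_p + r_a = 2a, so the apogee radius is 2a − r_p = 3.613×10⁷ m = 36134 km.
Apogee altitude = 36134 − 6371 = 29763 km.

apogee altitude ≈ 29760 km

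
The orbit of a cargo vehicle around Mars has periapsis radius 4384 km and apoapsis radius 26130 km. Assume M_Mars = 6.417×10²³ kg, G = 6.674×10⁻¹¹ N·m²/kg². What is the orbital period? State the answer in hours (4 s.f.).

μ = GM = 6.674×10⁻¹¹ × 6.417×10²³ = 4.283×10¹³ m³/s².
Semi-major axis a = (r_p + r_a)/2 = (4384.0 + 26130)/2 = 15257 km = 1.526×10⁷ m.
By Kepler's third law T = 2π√(a³/μ) = 2π × 9.106×10³ = 5.722×10⁴ s.
= 15.89 hours.

T ≈ 15.89 hours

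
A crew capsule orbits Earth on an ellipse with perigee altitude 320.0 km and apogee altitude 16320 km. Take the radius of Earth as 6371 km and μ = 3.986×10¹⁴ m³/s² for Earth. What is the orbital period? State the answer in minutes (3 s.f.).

T ≈ 295 minutes

r_p = 6371 + 320.0 = 6691.0 km = 6.6910×10⁶ m.
r_a = 6371 + 16320 = 22691 km = 2.2691×10⁷ m.
Semi-major axis a = (r_p + r_a)/2 = (6691.0 + 22691)/2 = 14691 km = 1.469×10⁷ m.
By Kepler's third law T = 2π√(a³/μ) = 2π × 2.820×10³ = 1.772×10⁴ s.
= 295.4 minutes.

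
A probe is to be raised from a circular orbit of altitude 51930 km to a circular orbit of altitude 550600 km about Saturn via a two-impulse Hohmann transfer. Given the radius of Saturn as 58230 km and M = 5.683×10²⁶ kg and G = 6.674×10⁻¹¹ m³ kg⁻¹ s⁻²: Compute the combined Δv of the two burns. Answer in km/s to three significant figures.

Δv_total ≈ 9.12 km/s

μ = GM = 6.674×10⁻¹¹ × 5.683×10²⁶ = 3.793×10¹⁶ m³/s².
r₁ = 58230 + 51930 = 110160 km = 1.1016×10⁸ m.
r₂ = 58230 + 550600 = 608830 km = 6.0883×10⁸ m.
Transfer ellipse a_t = (r₁ + r₂)/2 = 3.595×10⁸ m.
At r₁: circular v_c1 = √(μ/r₁) = 18560 m/s; transfer-perikrone v_p = √[μ(2/r₁ − 1/a_t)] = 24150 m/s.
Δv₁ = v_p − v_c1 = 5592 m/s.
At r₂: circular v_c2 = √(μ/r₂) = 7893 m/s; transfer-apokrone v_a = √[μ(2/r₂ − 1/a_t)] = 4369 m/s.
Δv₂ = v_c2 − v_a = 3524 m/s.
Total Δv = Δv₁ + Δv₂ = 9116 m/s = 9.116 km/s.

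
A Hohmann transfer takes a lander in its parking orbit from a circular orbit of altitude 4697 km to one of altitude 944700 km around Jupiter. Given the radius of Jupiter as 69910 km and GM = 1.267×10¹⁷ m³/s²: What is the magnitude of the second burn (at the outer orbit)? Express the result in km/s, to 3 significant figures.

r₁ = 69910 + 4697 = 74607 km = 7.4607×10⁷ m.
r₂ = 69910 + 944700 = 1014600 km = 1.0146×10⁹ m.
Transfer ellipse a_t = (r₁ + r₂)/2 = 5.446×10⁸ m.
At r₁: circular v_c1 = √(μ/r₁) = 41210 m/s; transfer-perijove v_p = √[μ(2/r₁ − 1/a_t)] = 56250 m/s.
At r₂: circular v_c2 = √(μ/r₂) = 11170 m/s; transfer-apojove v_a = √[μ(2/r₂ − 1/a_t)] = 4136 m/s.
Δv₂ = v_c2 − v_a = 7039 m/s.
= 7.039 km/s.

Δv ≈ 7.04 km/s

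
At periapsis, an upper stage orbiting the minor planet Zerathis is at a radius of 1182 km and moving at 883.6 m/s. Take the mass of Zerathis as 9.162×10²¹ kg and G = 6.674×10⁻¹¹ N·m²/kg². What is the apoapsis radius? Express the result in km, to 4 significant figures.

μ = GM = 6.674×10⁻¹¹ × 9.162×10²¹ = 6.115×10¹¹ m³/s².
r_p = 1.182×10⁶ m.
Specific energy ε = v²/2 − μ/r = -1.269×10⁵ J/kg, so a = −μ/(2ε) = 2.408×10⁶ m.
The apsides satisfy r_p + r_a = 2a, so the apoapsis radius is 2a − r_p = 3.635×10⁶ m = 3634.8 km.

apoapsis radius ≈ 3635 km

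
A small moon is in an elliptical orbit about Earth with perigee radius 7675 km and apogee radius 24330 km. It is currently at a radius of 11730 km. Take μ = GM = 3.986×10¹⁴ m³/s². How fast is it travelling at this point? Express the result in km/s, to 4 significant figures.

v ≈ 6.562 km/s

Semi-major axis a = (r_p + r_a)/2 = 16002 km = 1.600×10⁷ m.
Vis-viva: v² = μ(2/r − 1/a) = 3.986×10¹⁴ × (1.705×10⁻⁷ − 6.249×10⁻⁸) = 4.305×10⁷ m²/s².
v = 6562 m/s = 6.562 km/s.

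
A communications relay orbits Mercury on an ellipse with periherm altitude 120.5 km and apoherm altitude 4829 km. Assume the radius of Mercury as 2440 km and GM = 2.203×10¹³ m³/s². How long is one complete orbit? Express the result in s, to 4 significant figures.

T ≈ 14590 s

r_p = 2440 + 120.5 = 2560.5 km = 2.5605×10⁶ m.
r_a = 2440 + 4829 = 7269.0 km = 7.2690×10⁶ m.
Semi-major axis a = (r_p + r_a)/2 = (2560.5 + 7269.0)/2 = 4914.8 km = 4.915×10⁶ m.
By Kepler's third law T = 2π√(a³/μ) = 2π × 2.321×10³ = 1.459×10⁴ s.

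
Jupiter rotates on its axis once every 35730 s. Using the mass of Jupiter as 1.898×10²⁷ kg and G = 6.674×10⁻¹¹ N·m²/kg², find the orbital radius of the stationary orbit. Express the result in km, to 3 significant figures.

μ = GM = 6.674×10⁻¹¹ × 1.898×10²⁷ = 1.267×10¹⁷ m³/s².
A synchronous orbit has period T, so by Kepler's third law a = (μT²/4π²)^(1/3).
μT²/4π² = 1.267×10¹⁷ × (3.573×10⁴)² / 39.48 = 4.096×10²⁴ m³.
a = 1.600×10⁸ m = 1.6000×10⁵ km.

r_sync ≈ 1.60×10⁵ km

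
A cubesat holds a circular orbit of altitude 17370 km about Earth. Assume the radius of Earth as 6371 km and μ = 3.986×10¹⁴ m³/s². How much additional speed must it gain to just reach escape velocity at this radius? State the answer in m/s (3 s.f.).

Δv ≈ 1700 m/s

r = 6371 + 17370 = 23741 km = 2.3741×10⁷ m.
Circular speed v_c = √(μ/r) = 4098 m/s.
Escape speed v_esc = √(2μ/r) = √2 × v_c = 5795 m/s.
Δv = v_esc − v_c = 1697 m/s.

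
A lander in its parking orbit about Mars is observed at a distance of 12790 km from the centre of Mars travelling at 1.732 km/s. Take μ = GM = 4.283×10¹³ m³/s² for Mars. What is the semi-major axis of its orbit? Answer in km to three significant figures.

r = 1.279×10⁷ m.
Vis-viva rearranged: 1/a = 2/r − v²/μ = 1.564×10⁻⁷ − 7.004×10⁻⁸ = 8.633×10⁻⁸ m⁻¹.
a = 1.158×10⁷ m = 11583 km.

a ≈ 11600 km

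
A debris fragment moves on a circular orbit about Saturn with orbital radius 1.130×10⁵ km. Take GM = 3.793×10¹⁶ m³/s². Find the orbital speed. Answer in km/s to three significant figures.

v ≈ 18.3 km/s

r = 1.130×10⁵ km = 1.130×10⁸ m.
For a circular orbit v = √(μ/r) = √(3.793×10¹⁶ / 1.130×10⁸) = √(3.357×10⁸) = 18320 m/s.
That is 18.32 km/s.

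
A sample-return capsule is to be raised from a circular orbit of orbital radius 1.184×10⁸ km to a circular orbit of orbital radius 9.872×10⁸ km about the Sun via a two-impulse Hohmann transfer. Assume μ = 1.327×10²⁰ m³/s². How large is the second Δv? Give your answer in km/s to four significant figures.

Δv ≈ 6.228 km/s

r₁ = 1.184×10⁸ km = 1.184×10¹¹ m.
r₂ = 9.872×10⁸ km = 9.872×10¹¹ m.
Transfer ellipse a_t = (r₁ + r₂)/2 = 5.528×10¹¹ m.
At r₁: circular v_c1 = √(μ/r₁) = 33480 m/s; transfer-perihelion v_p = √[μ(2/r₁ − 1/a_t)] = 44740 m/s.
At r₂: circular v_c2 = √(μ/r₂) = 11590 m/s; transfer-aphelion v_a = √[μ(2/r₂ − 1/a_t)] = 5366 m/s.
Δv₂ = v_c2 − v_a = 6228 m/s.
= 6.228 km/s.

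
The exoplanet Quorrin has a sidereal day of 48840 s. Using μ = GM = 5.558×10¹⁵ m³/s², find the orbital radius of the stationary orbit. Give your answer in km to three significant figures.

r_sync ≈ 69500 km

A synchronous orbit has period T, so by Kepler's third law a = (μT²/4π²)^(1/3).
μT²/4π² = 5.558×10¹⁵ × (4.884×10⁴)² / 39.48 = 3.358×10²³ m³.
a = 6.951×10⁷ m = 69508 km.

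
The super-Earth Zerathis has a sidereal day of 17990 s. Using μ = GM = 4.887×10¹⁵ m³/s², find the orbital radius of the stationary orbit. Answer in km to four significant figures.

r_sync ≈ 34220 km

A synchronous orbit has period T, so by Kepler's third law a = (μT²/4π²)^(1/3).
μT²/4π² = 4.887×10¹⁵ × (1.799×10⁴)² / 39.48 = 4.006×10²² m³.
a = 3.422×10⁷ m = 34218 km.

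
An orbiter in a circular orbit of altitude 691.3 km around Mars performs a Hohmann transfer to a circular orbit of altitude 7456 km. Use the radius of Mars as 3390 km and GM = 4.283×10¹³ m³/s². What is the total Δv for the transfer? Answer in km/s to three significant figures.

Δv_total ≈ 1.18 km/s

r₁ = 3390 + 691.3 = 4081.3 km = 4.0813×10⁶ m.
r₂ = 3390 + 7456 = 10846 km = 1.0846×10⁷ m.
Transfer ellipse a_t = (r₁ + r₂)/2 = 7.464×10⁶ m.
At r₁: circular v_c1 = √(μ/r₁) = 3239 m/s; transfer-periapsis v_p = √[μ(2/r₁ − 1/a_t)] = 3905 m/s.
Δv₁ = v_p − v_c1 = 665.6 m/s.
At r₂: circular v_c2 = √(μ/r₂) = 1987 m/s; transfer-apoapsis v_a = √[μ(2/r₂ − 1/a_t)] = 1469 m/s.
Δv₂ = v_c2 − v_a = 517.7 m/s.
Total Δv = Δv₁ + Δv₂ = 1183 m/s = 1.183 km/s.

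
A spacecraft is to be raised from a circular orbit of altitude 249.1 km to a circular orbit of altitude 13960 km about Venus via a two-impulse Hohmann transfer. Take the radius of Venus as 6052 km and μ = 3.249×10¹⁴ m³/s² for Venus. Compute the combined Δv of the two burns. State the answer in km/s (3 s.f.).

r₁ = 6052 + 249.1 = 6301.1 km = 6.3011×10⁶ m.
r₂ = 6052 + 13960 = 20012 km = 2.0012×10⁷ m.
Transfer ellipse a_t = (r₁ + r₂)/2 = 1.316×10⁷ m.
At r₁: circular v_c1 = √(μ/r₁) = 7181 m/s; transfer-periapsis v_p = √[μ(2/r₁ − 1/a_t)] = 8856 m/s.
Δv₁ = v_p − v_c1 = 1675 m/s.
At r₂: circular v_c2 = √(μ/r₂) = 4029 m/s; transfer-apoapsis v_a = √[μ(2/r₂ − 1/a_t)] = 2788 m/s.
Δv₂ = v_c2 − v_a = 1241 m/s.
Total Δv = Δv₁ + Δv₂ = 2916 m/s = 2.916 km/s.

Δv_total ≈ 2.92 km/s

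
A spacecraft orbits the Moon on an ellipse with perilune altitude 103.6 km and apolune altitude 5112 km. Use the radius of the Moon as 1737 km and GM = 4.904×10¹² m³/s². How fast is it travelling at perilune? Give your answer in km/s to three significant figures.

v ≈ 2.05 km/s

r_p = 1737 + 103.6 = 1840.6 km = 1.8406×10⁶ m.
r_a = 1737 + 5112 = 6849.0 km = 6.8490×10⁶ m.
Semi-major axis a = (r_p + r_a)/2 = 4344.8 km = 4.345×10⁶ m.
Vis-viva: v² = μ(2/r − 1/a) = 4.904×10¹² × (1.087×10⁻⁶ − 2.302×10⁻⁷) = 4.200×10⁶ m²/s².
v = 2049 m/s = 2.049 km/s.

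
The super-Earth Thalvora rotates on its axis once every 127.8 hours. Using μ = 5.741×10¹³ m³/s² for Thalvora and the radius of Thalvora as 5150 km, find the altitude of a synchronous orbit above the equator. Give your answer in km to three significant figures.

h_sync ≈ 62400 km

T = 127.8 hours = 4.601×10⁵ s.
A synchronous orbit has period T, so by Kepler's third law a = (μT²/4π²)^(1/3).
μT²/4π² = 5.741×10¹³ × (4.601×10⁵)² / 39.48 = 3.078×10²³ m³.
a = 6.752×10⁷ m = 67520 km.
Altitude h = a − R = 67520 − 5150 = 62370 km.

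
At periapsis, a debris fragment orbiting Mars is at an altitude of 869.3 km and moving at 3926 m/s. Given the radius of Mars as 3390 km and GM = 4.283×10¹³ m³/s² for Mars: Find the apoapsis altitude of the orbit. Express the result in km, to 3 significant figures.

r_p = 3390 + 869.3 = 4259.3 km = 4.259×10⁶ m.
Specific energy ε = v²/2 − μ/r = -2.349×10⁶ J/kg, so a = −μ/(2ε) = 9.117×10⁶ m.
The apsides satisfy r_p + r_a = 2a, so the apoapsis radius is 2a − r_p = 1.397×10⁷ m = 13975 km.
Apoapsis altitude = 13975 − 3390 = 10585 km.

apoapsis altitude ≈ 10600 km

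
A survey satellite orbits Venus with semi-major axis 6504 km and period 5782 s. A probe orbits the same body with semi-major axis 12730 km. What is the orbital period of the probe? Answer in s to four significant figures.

T₂ ≈ 15830 s

Kepler's third law: T² ∝ a³, so T₂ = T₁ (a₂/a₁)^(3/2).
a₂/a₁ = 1.957, (a₂/a₁)^(3/2) = 2.738.
T₂ = 5782 × 2.738 = 15830 s.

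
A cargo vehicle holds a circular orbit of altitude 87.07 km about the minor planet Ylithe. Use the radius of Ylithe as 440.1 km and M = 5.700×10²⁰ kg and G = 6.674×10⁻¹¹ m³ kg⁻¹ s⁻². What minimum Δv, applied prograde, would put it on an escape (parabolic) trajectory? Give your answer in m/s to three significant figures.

Δv ≈ 111 m/s

μ = GM = 6.674×10⁻¹¹ × 5.700×10²⁰ = 3.804×10¹⁰ m³/s².
r = 440.1 + 87.07 = 527.17 km = 5.2717×10⁵ m.
Circular speed v_c = √(μ/r) = 268.6 m/s.
Escape speed v_esc = √(2μ/r) = √2 × v_c = 379.9 m/s.
Δv = v_esc − v_c = 111.3 m/s.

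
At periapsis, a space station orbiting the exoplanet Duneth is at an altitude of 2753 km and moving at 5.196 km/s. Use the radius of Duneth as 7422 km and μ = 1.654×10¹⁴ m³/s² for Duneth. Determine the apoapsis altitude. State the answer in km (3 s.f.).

r_p = 7422 + 2753 = 10175 km = 1.018×10⁷ m.
Specific energy ε = v²/2 − μ/r = -2.756×10⁶ J/kg, so a = −μ/(2ε) = 3.000×10⁷ m.
The apsides satisfy r_p + r_a = 2a, so the apoapsis radius is 2a − r_p = 4.983×10⁷ m = 49833 km.
Apoapsis altitude = 49833 − 7422 = 42411 km.

apoapsis altitude ≈ 42400 km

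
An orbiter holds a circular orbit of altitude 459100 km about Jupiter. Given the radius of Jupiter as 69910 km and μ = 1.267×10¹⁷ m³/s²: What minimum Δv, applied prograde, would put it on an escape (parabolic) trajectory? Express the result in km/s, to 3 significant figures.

r = 69910 + 459100 = 529010 km = 5.2901×10⁸ m.
Circular speed v_c = √(μ/r) = 15480 m/s.
Escape speed v_esc = √(2μ/r) = √2 × v_c = 21890 m/s.
Δv = v_esc − v_c = 6410 m/s = 6.410 km/s.

Δv ≈ 6.41 km/s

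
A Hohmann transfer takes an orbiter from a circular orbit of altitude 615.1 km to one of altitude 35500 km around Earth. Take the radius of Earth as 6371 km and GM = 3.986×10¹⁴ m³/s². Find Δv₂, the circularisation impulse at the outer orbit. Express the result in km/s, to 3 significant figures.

r₁ = 6371 + 615.1 = 6986.1 km = 6.9861×10⁶ m.
r₂ = 6371 + 35500 = 41871 km = 4.1871×10⁷ m.
Transfer ellipse a_t = (r₁ + r₂)/2 = 2.443×10⁷ m.
At r₁: circular v_c1 = √(μ/r₁) = 7554 m/s; transfer-perigee v_p = √[μ(2/r₁ − 1/a_t)] = 9889 m/s.
At r₂: circular v_c2 = √(μ/r₂) = 3085 m/s; transfer-apogee v_a = √[μ(2/r₂ − 1/a_t)] = 1650 m/s.
Δv₂ = v_c2 − v_a = 1435 m/s.
= 1.435 km/s.

Δv ≈ 1.44 km/s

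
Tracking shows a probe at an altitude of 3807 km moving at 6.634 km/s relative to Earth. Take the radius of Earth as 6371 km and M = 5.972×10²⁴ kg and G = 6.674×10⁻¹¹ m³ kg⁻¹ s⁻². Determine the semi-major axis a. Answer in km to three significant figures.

μ = GM = 6.674×10⁻¹¹ × 5.972×10²⁴ = 3.986×10¹⁴ m³/s².
r = 6371 + 3807 = 10178 km = 1.018×10⁷ m.
Vis-viva rearranged: 1/a = 2/r − v²/μ = 1.965×10⁻⁷ − 1.104×10⁻⁷ = 8.608×10⁻⁸ m⁻¹.
a = 1.162×10⁷ m = 11617 km.

a ≈ 11600 km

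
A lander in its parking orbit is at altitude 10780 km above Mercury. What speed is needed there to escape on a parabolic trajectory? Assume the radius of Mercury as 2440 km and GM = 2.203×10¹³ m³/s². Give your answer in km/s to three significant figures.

r = 2440 + 10780 = 13220 km = 1.3220×10⁷ m.
Escape speed v_esc = √(2μ/r) = √(2 × 2.203×10¹³ / 1.322×10⁷) = √(3.333×10⁶) = 1826 m/s.
= 1.826 km/s.

v_esc ≈ 1.83 km/s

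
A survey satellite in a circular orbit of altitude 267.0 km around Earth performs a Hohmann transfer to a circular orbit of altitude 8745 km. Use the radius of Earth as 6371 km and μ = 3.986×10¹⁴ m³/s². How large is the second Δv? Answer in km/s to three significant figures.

Δv ≈ 1.12 km/s

r₁ = 6371 + 267.0 = 6638.0 km = 6.6380×10⁶ m.
r₂ = 6371 + 8745 = 15116 km = 1.5116×10⁷ m.
Transfer ellipse a_t = (r₁ + r₂)/2 = 1.088×10⁷ m.
At r₁: circular v_c1 = √(μ/r₁) = 7749 m/s; transfer-perigee v_p = √[μ(2/r₁ − 1/a_t)] = 9135 m/s.
At r₂: circular v_c2 = √(μ/r₂) = 5135 m/s; transfer-apogee v_a = √[μ(2/r₂ − 1/a_t)] = 4012 m/s.
Δv₂ = v_c2 − v_a = 1124 m/s.
= 1.124 km/s.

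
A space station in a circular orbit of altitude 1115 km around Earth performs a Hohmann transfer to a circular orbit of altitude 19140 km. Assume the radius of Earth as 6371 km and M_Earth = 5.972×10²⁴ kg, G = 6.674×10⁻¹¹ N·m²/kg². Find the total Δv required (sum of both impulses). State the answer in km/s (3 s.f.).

Δv_total ≈ 3.07 km/s

μ = GM = 6.674×10⁻¹¹ × 5.972×10²⁴ = 3.986×10¹⁴ m³/s².
r₁ = 6371 + 1115 = 7486.0 km = 7.4860×10⁶ m.
r₂ = 6371 + 19140 = 25511 km = 2.5511×10⁷ m.
Transfer ellipse a_t = (r₁ + r₂)/2 = 1.650×10⁷ m.
At r₁: circular v_c1 = √(μ/r₁) = 7297 m/s; transfer-perigee v_p = √[μ(2/r₁ − 1/a_t)] = 9073 m/s.
Δv₁ = v_p − v_c1 = 1777 m/s.
At r₂: circular v_c2 = √(μ/r₂) = 3953 m/s; transfer-apogee v_a = √[μ(2/r₂ − 1/a_t)] = 2663 m/s.
Δv₂ = v_c2 − v_a = 1290 m/s.
Total Δv = Δv₁ + Δv₂ = 3067 m/s = 3.067 km/s.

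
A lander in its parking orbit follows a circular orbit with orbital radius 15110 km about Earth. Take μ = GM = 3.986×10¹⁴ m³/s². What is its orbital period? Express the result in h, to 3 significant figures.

r = 15110 km = 1.511×10⁷ m.
Kepler's third law: T = 2π√(r³/μ) = 2π√((1.511×10⁷)³ / 3.986×10¹⁴).
r³/μ = 8.655×10⁶ s², so T = 2π × 2.942×10³ = 1.848×10⁴ s.
Converting: 1.848×10⁴ s ÷ 3600 = 5.135 h.

T ≈ 5.13 h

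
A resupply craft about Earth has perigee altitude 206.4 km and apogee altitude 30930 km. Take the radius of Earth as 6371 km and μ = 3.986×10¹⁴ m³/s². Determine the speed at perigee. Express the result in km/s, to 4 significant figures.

r_p = 6371 + 206.4 = 6577.4 km = 6.5774×10⁶ m.
r_a = 6371 + 30930 = 37301 km = 3.7301×10⁷ m.
Semi-major axis a = (r_p + r_a)/2 = 21939 km = 2.194×10⁷ m.
Vis-viva: v² = μ(2/r − 1/a) = 3.986×10¹⁴ × (3.041×10⁻⁷ − 4.558×10⁻⁸) = 1.030×10⁸ m²/s².
v = 10150 m/s = 10.15 km/s.

v ≈ 10.15 km/s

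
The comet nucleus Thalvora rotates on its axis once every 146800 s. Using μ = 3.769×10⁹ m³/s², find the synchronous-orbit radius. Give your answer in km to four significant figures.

r_sync ≈ 1272 km

A synchronous orbit has period T, so by Kepler's third law a = (μT²/4π²)^(1/3).
μT²/4π² = 3.769×10⁹ × (1.468×10⁵)² / 39.48 = 2.057×10¹⁸ m³.
a = 1.272×10⁶ m = 1271.9 km.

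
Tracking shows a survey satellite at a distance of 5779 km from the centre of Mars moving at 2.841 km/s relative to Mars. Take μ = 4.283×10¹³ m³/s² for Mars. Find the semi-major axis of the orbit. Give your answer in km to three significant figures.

a ≈ 6340 km

r = 5.779×10⁶ m.
Vis-viva rearranged: 1/a = 2/r − v²/μ = 3.461×10⁻⁷ − 1.884×10⁻⁷ = 1.576×10⁻⁷ m⁻¹.
a = 6.344×10⁶ m = 6343.9 km.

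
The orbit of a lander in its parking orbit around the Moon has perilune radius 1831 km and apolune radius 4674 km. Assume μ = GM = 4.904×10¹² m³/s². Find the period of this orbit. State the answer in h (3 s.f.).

T ≈ 4.62 h

Semi-major axis a = (r_p + r_a)/2 = (1831.0 + 4674.0)/2 = 3252.5 km = 3.252×10⁶ m.
By Kepler's third law T = 2π√(a³/μ) = 2π × 2.649×10³ = 1.664×10⁴ s.
= 4.623 h.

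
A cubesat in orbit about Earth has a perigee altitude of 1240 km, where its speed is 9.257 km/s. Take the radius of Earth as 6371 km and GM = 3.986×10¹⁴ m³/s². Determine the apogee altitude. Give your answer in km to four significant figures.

r_p = 6371 + 1240 = 7611.0 km = 7.611×10⁶ m.
Specific energy ε = v²/2 − μ/r = -9.526×10⁶ J/kg, so a = −μ/(2ε) = 2.092×10⁷ m.
The apsides satisfy r_p + r_a = 2a, so the apogee radius is 2a − r_p = 3.423×10⁷ m = 34234 km.
Apogee altitude = 34234 − 6371 = 27863 km.

apogee altitude ≈ 27860 km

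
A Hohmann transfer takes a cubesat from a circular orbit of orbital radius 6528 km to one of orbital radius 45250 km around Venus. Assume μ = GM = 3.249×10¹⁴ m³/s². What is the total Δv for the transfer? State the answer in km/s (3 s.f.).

Δv_total ≈ 3.61 km/s

r₁ = 6528 km = 6.528×10⁶ m.
r₂ = 45250 km = 4.525×10⁷ m.
Transfer ellipse a_t = (r₁ + r₂)/2 = 2.589×10⁷ m.
At r₁: circular v_c1 = √(μ/r₁) = 7055 m/s; transfer-periapsis v_p = √[μ(2/r₁ − 1/a_t)] = 9327 m/s.
Δv₁ = v_p − v_c1 = 2272 m/s.
At r₂: circular v_c2 = √(μ/r₂) = 2680 m/s; transfer-apoapsis v_a = √[μ(2/r₂ − 1/a_t)] = 1346 m/s.
Δv₂ = v_c2 − v_a = 1334 m/s.
Total Δv = Δv₁ + Δv₂ = 3606 m/s = 3.606 km/s.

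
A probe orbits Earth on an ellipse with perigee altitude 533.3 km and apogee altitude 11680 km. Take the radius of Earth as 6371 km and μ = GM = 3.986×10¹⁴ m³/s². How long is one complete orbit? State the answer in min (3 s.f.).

r_p = 6371 + 533.3 = 6904.3 km = 6.9043×10⁶ m.
r_a = 6371 + 11680 = 18051 km = 1.8051×10⁷ m.
Semi-major axis a = (r_p + r_a)/2 = (6904.3 + 18051)/2 = 12478 km = 1.248×10⁷ m.
By Kepler's third law T = 2π√(a³/μ) = 2π × 2.208×10³ = 1.387×10⁴ s.
= 231.2 min.

T ≈ 231 min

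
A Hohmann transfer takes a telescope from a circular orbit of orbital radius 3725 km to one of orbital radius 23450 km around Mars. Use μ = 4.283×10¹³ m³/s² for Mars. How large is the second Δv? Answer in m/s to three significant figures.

r₁ = 3725 km = 3.725×10⁶ m.
r₂ = 23450 km = 2.345×10⁷ m.
Transfer ellipse a_t = (r₁ + r₂)/2 = 1.359×10⁷ m.
At r₁: circular v_c1 = √(μ/r₁) = 3391 m/s; transfer-periapsis v_p = √[μ(2/r₁ − 1/a_t)] = 4455 m/s.
At r₂: circular v_c2 = √(μ/r₂) = 1351 m/s; transfer-apoapsis v_a = √[μ(2/r₂ − 1/a_t)] = 707.6 m/s.
Δv₂ = v_c2 − v_a = 643.8 m/s.

Δv ≈ 644 m/s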